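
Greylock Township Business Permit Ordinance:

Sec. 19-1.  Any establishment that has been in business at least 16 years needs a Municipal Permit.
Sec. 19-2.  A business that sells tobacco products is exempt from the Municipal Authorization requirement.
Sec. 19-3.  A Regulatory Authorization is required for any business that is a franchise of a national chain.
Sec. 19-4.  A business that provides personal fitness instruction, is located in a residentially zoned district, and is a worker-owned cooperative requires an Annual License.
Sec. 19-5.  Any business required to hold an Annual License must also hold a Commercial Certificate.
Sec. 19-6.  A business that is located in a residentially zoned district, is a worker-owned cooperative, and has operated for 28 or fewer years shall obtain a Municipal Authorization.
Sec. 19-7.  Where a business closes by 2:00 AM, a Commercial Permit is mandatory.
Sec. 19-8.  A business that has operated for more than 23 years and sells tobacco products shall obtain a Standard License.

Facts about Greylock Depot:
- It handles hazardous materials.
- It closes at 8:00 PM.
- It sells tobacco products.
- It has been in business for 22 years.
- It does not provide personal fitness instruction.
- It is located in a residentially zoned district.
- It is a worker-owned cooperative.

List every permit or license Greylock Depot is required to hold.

Sec. 19-1. years in business 22 ≥ 16 → Municipal Permit required.
Sec. 19-2. sells tobacco products → exempt from Municipal Authorization.
Sec. 19-3. is a worker-owned cooperative (not: is a franchise of a national chain) → Regulatory Authorization not required.
Sec. 19-4. does not provide personal fitness instruction; is located in a residentially zoned district; is a worker-owned cooperative → Annual License not required.
Sec. 19-5. Annual License is not required → no effect.
Sec. 19-6. is located in a residentially zoned district; is a worker-owned cooperative; years in business 22 ≤ 28 → Municipal Authorization required.
Sec. 19-7. closes 8:00 PM, at/before 2:00 AM → Commercial Permit required.
Sec. 19-8. years in business 22 ≤ 23; sells tobacco products → Standard License not required.

Commercial Permit, Municipal Permit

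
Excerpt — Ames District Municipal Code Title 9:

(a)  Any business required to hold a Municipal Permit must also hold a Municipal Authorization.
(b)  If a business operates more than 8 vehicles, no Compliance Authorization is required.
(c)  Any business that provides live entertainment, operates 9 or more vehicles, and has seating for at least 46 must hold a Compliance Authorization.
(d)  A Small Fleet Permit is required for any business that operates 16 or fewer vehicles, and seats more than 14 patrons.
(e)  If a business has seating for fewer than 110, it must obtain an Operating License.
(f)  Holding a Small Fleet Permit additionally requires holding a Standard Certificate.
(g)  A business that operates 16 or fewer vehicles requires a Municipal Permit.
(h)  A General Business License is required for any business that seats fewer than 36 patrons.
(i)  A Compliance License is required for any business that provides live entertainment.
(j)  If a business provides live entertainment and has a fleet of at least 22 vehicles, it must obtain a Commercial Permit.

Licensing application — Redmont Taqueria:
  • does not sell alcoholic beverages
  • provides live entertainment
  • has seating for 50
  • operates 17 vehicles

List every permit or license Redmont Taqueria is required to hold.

Compliance License, Operating License

(a) Municipal Permit is not required → no effect.
(b) vehicles 17 > 8 → exempt from Compliance Authorization.
(c) provides live entertainment; vehicles 17 ≥ 9; seating 50 ≥ 46 → Compliance Authorization required.
(d) vehicles 17 > 16; seating 50 > 14 → Small Fleet Permit not required.
(e) seating 50 < 110 → Operating License required.
(f) Small Fleet Permit is not required → no effect.
(g) vehicles 17 > 16 → Municipal Permit not required.
(h) seating 50 ≥ 36 → General Business License not required.
(i) provides live entertainment → Compliance License required.
(j) provides live entertainment; vehicles 17 < 22 → Commercial Permit not required.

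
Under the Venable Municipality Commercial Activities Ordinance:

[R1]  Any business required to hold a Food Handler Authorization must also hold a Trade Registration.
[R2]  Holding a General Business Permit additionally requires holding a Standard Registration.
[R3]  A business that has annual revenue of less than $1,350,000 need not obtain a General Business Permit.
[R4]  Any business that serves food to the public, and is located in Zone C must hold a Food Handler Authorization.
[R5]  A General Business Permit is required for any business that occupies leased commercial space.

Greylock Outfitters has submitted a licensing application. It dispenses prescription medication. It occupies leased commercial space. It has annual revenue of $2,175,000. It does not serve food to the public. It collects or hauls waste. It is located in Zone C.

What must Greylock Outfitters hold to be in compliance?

[R1] Food Handler Authorization is not required → no effect.
[R2] General Business Permit is required → Standard Registration also required.
[R3] revenue $2,175,000 ≥ $1,350,000 → General Business Permit exemption does not apply.
[R4] does not serve food to the public; is located in Zone C → Food Handler Authorization not required.
[R5] occupies leased commercial space → General Business Permit required.

General Business Permit, Standard Registration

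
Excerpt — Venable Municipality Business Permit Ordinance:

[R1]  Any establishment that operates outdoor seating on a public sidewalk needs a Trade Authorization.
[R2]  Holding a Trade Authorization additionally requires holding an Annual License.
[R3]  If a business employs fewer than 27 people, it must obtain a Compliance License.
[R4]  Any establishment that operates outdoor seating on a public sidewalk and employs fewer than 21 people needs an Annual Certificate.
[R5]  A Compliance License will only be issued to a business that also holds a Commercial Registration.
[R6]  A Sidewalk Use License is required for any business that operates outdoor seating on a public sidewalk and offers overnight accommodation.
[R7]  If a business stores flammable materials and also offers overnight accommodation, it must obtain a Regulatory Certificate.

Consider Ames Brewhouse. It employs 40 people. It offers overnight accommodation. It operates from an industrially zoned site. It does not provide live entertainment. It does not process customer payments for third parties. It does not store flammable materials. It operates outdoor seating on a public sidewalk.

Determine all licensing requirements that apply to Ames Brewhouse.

Annual License, Sidewalk Use License, Trade Authorization

[R1] operates outdoor seating on a public sidewalk → Trade Authorization required.
[R2] Trade Authorization is required → Annual License also required.
[R3] employees 40 ≥ 27 → Compliance License not required.
[R4] operates outdoor seating on a public sidewalk; employees 40 ≥ 21 → Annual Certificate not required.
[R5] Compliance License is not required → no effect.
[R6] operates outdoor seating on a public sidewalk; offers overnight accommodation → Sidewalk Use License required.
[R7] does not store flammable materials; offers overnight accommodation → Regulatory Certificate not required.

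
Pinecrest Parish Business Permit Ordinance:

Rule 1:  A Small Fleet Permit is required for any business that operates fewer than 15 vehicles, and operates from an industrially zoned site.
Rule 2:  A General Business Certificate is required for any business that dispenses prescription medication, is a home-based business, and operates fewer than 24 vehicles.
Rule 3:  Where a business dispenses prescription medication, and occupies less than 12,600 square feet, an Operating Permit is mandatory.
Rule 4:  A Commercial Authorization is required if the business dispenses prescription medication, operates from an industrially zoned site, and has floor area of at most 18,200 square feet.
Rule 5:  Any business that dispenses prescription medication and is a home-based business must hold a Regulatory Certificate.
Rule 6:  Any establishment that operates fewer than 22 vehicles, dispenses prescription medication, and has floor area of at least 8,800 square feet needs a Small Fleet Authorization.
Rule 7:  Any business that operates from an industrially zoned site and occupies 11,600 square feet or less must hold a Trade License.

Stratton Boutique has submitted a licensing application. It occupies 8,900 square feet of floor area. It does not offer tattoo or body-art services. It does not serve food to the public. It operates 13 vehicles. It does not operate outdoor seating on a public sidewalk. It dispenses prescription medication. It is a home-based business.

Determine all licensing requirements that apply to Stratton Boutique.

General Business Certificate, Operating Permit, Regulatory Certificate, Small Fleet Authorization

Rule 1: vehicles 13 < 15; is a home-based business (not: operates from an industrially zoned site) → Small Fleet Permit not required.
Rule 2: dispenses prescription medication; is a home-based business; vehicles 13 < 24 → General Business Certificate required.
Rule 3: dispenses prescription medication; floor area 8,900 square feet < 12,600 square feet → Operating Permit required.
Rule 4: dispenses prescription medication; is a home-based business (not: operates from an industrially zoned site); floor area 8,900 square feet ≤ 18,200 square feet → Commercial Authorization not required.
Rule 5: dispenses prescription medication; is a home-based business → Regulatory Certificate required.
Rule 6: vehicles 13 < 22; dispenses prescription medication; floor area 8,900 square feet ≥ 8,800 square feet → Small Fleet Authorization required.
Rule 7: is a home-based business (not: operates from an industrially zoned site); floor area 8,900 square feet ≤ 11,600 square feet → Trade License not required.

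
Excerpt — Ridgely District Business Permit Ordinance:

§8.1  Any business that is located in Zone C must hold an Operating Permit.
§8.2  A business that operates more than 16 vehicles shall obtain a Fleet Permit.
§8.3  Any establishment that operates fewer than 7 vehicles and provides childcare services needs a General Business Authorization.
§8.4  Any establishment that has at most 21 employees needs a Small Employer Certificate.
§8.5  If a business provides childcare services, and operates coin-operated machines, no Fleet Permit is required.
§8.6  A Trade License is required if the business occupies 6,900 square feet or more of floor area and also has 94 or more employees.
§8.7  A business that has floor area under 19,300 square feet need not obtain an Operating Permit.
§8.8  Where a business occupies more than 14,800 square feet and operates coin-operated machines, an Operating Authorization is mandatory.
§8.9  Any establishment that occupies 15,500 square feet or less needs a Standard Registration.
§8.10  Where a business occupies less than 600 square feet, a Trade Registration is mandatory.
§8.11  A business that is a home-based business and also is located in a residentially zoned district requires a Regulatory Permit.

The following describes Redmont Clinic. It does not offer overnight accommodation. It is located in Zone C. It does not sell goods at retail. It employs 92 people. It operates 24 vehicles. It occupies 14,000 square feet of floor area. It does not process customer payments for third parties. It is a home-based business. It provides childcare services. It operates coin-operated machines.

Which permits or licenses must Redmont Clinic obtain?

§8.1 is located in Zone C → Operating Permit required.
§8.2 vehicles 24 > 16 → Fleet Permit required.
§8.3 vehicles 24 ≥ 7; provides childcare services → General Business Authorization not required.
§8.4 employees 92 > 21 → Small Employer Certificate not required.
§8.5 provides childcare services; operates coin-operated machines → exempt from Fleet Permit.
§8.6 floor area 14,000 square feet ≥ 6,900 square feet; employees 92 < 94 → Trade License not required.
§8.7 floor area 14,000 square feet < 19,300 square feet → exempt from Operating Permit.
§8.8 floor area 14,000 square feet ≤ 14,800 square feet; operates coin-operated machines → Operating Authorization not required.
§8.9 floor area 14,000 square feet ≤ 15,500 square feet → Standard Registration required.
§8.10 floor area 14,000 square feet ≥ 600 square feet → Trade Registration not required.
§8.11 is a home-based business; is located in Zone C (not: is located in a residentially zoned district) → Regulatory Permit not required.

Standard Registration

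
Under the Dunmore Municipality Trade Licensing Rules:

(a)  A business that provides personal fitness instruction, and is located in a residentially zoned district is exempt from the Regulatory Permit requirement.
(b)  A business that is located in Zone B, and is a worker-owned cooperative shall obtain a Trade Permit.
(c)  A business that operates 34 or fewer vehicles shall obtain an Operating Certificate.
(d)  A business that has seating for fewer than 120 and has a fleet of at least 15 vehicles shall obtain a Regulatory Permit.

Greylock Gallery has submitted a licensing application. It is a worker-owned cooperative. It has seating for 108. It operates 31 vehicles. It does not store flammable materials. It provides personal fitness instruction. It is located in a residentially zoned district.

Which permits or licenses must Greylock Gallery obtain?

(a) provides personal fitness instruction; is located in a residentially zoned district → exempt from Regulatory Permit.
(b) is located in a residentially zoned district (not: is located in Zone B); is a worker-owned cooperative → Trade Permit not required.
(c) vehicles 31 ≤ 34 → Operating Certificate required.
(d) seating 108 < 120; vehicles 31 ≥ 15 → Regulatory Permit required.

Operating Certificate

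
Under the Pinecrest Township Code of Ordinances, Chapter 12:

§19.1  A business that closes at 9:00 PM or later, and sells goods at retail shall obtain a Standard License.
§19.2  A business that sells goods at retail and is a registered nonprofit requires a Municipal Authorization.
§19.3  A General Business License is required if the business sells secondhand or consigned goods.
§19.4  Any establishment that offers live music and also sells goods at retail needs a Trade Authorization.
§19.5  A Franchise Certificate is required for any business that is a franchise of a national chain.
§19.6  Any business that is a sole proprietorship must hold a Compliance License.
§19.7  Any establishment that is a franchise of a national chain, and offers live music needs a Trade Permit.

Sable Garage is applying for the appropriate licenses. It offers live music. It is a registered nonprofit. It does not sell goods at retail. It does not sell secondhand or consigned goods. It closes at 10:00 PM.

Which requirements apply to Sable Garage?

None

§19.1 closes 10:00 PM, after 9:00 PM; does not sell goods at retail → Standard License not required.
§19.2 does not sell goods at retail; is a registered nonprofit → Municipal Authorization not required.
§19.3 does not sell secondhand or consigned goods → General Business License not required.
§19.4 offers live music; does not sell goods at retail → Trade Authorization not required.
§19.5 is a registered nonprofit (not: is a franchise of a national chain) → Franchise Certificate not required.
§19.6 is a registered nonprofit (not: is a sole proprietorship) → Compliance License not required.
§19.7 is a registered nonprofit (not: is a franchise of a national chain); offers live music → Trade Permit not required.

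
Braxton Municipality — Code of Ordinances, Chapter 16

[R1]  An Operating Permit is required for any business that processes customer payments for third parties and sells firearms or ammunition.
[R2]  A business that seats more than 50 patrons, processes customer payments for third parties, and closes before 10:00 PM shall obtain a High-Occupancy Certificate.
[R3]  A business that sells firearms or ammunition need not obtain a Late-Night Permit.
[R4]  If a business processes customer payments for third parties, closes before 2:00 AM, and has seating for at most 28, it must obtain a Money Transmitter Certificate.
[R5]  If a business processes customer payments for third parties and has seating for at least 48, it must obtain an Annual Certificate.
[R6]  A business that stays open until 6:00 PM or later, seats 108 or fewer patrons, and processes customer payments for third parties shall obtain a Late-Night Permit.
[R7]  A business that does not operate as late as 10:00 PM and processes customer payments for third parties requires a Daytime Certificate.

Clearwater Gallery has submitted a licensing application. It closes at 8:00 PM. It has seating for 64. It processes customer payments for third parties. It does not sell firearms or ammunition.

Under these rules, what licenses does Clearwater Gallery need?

[R1] processes customer payments for third parties; does not sell firearms or ammunition → Operating Permit not required.
[R2] seating 64 > 50; processes customer payments for third parties; closes 8:00 PM, at/before 10:00 PM → High-Occupancy Certificate required.
[R3] does not sell firearms or ammunition → Late-Night Permit exemption does not apply.
[R4] processes customer payments for third parties; closes 8:00 PM, at/before 2:00 AM; seating 64 > 28 → Money Transmitter Certificate not required.
[R5] processes customer payments for third parties; seating 64 ≥ 48 → Annual Certificate required.
[R6] closes 8:00 PM, after 6:00 PM; seating 64 ≤ 108; processes customer payments for third parties → Late-Night Permit required.
[R7] closes 8:00 PM, at/before 10:00 PM; processes customer payments for third parties → Daytime Certificate required.

Annual Certificate, Daytime Certificate, High-Occupancy Certificate, Late-Night Permit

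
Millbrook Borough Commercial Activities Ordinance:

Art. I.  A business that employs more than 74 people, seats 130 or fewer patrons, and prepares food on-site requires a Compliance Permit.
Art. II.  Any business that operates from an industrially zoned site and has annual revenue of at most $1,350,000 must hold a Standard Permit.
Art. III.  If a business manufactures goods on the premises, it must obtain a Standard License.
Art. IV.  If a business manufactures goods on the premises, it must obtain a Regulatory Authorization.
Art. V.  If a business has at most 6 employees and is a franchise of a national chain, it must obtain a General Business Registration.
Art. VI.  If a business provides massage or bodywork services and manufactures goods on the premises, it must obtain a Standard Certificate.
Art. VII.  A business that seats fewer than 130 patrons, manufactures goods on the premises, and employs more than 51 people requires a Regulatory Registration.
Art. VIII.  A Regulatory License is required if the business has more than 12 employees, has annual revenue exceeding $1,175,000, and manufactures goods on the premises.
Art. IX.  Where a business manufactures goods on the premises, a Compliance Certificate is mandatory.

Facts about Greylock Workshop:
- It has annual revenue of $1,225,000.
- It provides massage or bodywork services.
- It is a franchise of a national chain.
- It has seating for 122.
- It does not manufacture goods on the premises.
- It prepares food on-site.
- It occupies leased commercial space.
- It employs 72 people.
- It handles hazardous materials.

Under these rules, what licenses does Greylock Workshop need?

None

Art. I. employees 72 ≤ 74; seating 122 ≤ 130; prepares food on-site → Compliance Permit not required.
Art. II. occupies leased commercial space (not: operates from an industrially zoned site); revenue $1,225,000 ≤ $1,350,000 → Standard Permit not required.
Art. III. does not manufacture goods on the premises → Standard License not required.
Art. IV. does not manufacture goods on the premises → Regulatory Authorization not required.
Art. V. employees 72 > 6; is a franchise of a national chain → General Business Registration not required.
Art. VI. provides massage or bodywork services; does not manufacture goods on the premises → Standard Certificate not required.
Art. VII. seating 122 < 130; does not manufacture goods on the premises; employees 72 > 51 → Regulatory Registration not required.
Art. VIII. employees 72 > 12; revenue $1,225,000 > $1,175,000; does not manufacture goods on the premises → Regulatory License not required.
Art. IX. does not manufacture goods on the premises → Compliance Certificate not required.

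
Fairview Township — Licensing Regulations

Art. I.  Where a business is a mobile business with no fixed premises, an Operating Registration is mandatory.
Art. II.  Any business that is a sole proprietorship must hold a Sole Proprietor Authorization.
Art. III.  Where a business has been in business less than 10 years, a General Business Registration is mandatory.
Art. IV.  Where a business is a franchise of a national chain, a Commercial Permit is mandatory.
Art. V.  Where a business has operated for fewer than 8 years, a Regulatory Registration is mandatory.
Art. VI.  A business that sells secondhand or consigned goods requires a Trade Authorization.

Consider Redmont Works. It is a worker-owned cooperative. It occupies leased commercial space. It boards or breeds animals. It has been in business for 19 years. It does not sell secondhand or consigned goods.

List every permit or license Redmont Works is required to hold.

Art. I. occupies leased commercial space (not: is a mobile business with no fixed premises) → Operating Registration not required.
Art. II. is a worker-owned cooperative (not: is a sole proprietorship) → Sole Proprietor Authorization not required.
Art. III. years in business 19 ≥ 10 → General Business Registration not required.
Art. IV. is a worker-owned cooperative (not: is a franchise of a national chain) → Commercial Permit not required.
Art. V. years in business 19 ≥ 8 → Regulatory Registration not required.
Art. VI. does not sell secondhand or consigned goods → Trade Authorization not required.

None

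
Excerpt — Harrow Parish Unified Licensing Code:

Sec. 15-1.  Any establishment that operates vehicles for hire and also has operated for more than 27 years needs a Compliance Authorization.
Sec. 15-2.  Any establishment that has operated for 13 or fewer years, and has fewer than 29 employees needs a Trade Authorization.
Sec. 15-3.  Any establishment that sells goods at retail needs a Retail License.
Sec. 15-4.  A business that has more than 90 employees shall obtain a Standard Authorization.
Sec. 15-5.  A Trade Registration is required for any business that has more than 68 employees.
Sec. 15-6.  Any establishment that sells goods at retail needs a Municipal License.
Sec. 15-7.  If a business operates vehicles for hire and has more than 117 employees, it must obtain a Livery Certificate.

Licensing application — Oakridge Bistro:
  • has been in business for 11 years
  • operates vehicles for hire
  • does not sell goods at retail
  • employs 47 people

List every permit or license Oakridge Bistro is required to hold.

None

Sec. 15-1. operates vehicles for hire; years in business 11 ≤ 27 → Compliance Authorization not required.
Sec. 15-2. years in business 11 ≤ 13; employees 47 ≥ 29 → Trade Authorization not required.
Sec. 15-3. does not sell goods at retail → Retail License not required.
Sec. 15-4. employees 47 ≤ 90 → Standard Authorization not required.
Sec. 15-5. employees 47 ≤ 68 → Trade Registration not required.
Sec. 15-6. does not sell goods at retail → Municipal License not required.
Sec. 15-7. operates vehicles for hire; employees 47 ≤ 117 → Livery Certificate not required.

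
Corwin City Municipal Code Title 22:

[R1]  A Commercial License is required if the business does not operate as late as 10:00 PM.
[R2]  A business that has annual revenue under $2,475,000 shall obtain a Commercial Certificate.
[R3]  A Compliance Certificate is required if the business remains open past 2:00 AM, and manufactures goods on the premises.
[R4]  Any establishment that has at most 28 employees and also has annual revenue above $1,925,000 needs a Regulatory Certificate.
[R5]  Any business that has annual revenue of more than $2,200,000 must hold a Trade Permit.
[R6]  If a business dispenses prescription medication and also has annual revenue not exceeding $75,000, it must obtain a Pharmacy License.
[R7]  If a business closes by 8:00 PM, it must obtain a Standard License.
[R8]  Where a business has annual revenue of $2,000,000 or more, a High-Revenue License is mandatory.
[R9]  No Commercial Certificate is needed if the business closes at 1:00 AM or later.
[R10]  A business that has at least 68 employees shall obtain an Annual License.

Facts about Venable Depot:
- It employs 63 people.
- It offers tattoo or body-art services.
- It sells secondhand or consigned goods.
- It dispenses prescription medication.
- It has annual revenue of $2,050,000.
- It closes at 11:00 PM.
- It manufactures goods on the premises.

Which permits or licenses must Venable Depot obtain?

[R1] closes 11:00 PM, after 10:00 PM → Commercial License not required.
[R2] revenue $2,050,000 < $2,475,000 → Commercial Certificate required.
[R3] closes 11:00 PM, at/before 2:00 AM; manufactures goods on the premises → Compliance Certificate not required.
[R4] employees 63 > 28; revenue $2,050,000 > $1,925,000 → Regulatory Certificate not required.
[R5] revenue $2,050,000 ≤ $2,200,000 → Trade Permit not required.
[R6] dispenses prescription medication; revenue $2,050,000 > $75,000 → Pharmacy License not required.
[R7] closes 11:00 PM, after 8:00 PM → Standard License not required.
[R8] revenue $2,050,000 ≥ $2,000,000 → High-Revenue License required.
[R9] closes 11:00 PM, at/before 1:00 AM → Commercial Certificate exemption does not apply.
[R10] employees 63 < 68 → Annual License not required.

Commercial Certificate, High-Revenue License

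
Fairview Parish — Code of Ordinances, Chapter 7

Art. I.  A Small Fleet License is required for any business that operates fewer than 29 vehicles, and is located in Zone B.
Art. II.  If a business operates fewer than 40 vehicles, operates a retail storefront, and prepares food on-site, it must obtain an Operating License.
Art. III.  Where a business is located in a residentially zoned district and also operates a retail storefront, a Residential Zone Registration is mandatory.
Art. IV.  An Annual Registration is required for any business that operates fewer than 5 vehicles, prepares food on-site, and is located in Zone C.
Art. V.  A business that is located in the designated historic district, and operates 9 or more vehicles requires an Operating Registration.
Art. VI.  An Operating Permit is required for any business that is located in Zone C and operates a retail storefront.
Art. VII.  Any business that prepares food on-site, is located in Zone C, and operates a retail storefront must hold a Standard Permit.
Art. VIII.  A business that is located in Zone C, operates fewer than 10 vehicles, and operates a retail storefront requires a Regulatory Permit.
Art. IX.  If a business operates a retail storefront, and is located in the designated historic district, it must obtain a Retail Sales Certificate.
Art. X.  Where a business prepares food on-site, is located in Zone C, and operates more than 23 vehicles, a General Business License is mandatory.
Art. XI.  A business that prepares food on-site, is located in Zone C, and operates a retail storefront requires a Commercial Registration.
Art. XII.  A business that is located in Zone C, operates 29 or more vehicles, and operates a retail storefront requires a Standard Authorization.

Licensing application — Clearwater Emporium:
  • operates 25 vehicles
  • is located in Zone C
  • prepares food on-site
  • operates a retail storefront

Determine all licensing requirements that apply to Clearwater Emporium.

Art. I. vehicles 25 < 29; is located in Zone C (not: is located in Zone B) → Small Fleet License not required.
Art. II. vehicles 25 < 40; operates a retail storefront; prepares food on-site → Operating License required.
Art. III. is located in Zone C (not: is located in a residentially zoned district); operates a retail storefront → Residential Zone Registration not required.
Art. IV. vehicles 25 ≥ 5; prepares food on-site; is located in Zone C → Annual Registration not required.
Art. V. is located in Zone C (not: is located in the designated historic district); vehicles 25 ≥ 9 → Operating Registration not required.
Art. VI. is located in Zone C; operates a retail storefront → Operating Permit required.
Art. VII. prepares food on-site; is located in Zone C; operates a retail storefront → Standard Permit required.
Art. VIII. is located in Zone C; vehicles 25 ≥ 10; operates a retail storefront → Regulatory Permit not required.
Art. IX. operates a retail storefront; is located in Zone C (not: is located in the designated historic district) → Retail Sales Certificate not required.
Art. X. prepares food on-site; is located in Zone C; vehicles 25 > 23 → General Business License required.
Art. XI. prepares food on-site; is located in Zone C; operates a retail storefront → Commercial Registration required.
Art. XII. is located in Zone C; vehicles 25 < 29; operates a retail storefront → Standard Authorization not required.

Commercial Registration, General Business License, Operating License, Operating Permit, Standard Permit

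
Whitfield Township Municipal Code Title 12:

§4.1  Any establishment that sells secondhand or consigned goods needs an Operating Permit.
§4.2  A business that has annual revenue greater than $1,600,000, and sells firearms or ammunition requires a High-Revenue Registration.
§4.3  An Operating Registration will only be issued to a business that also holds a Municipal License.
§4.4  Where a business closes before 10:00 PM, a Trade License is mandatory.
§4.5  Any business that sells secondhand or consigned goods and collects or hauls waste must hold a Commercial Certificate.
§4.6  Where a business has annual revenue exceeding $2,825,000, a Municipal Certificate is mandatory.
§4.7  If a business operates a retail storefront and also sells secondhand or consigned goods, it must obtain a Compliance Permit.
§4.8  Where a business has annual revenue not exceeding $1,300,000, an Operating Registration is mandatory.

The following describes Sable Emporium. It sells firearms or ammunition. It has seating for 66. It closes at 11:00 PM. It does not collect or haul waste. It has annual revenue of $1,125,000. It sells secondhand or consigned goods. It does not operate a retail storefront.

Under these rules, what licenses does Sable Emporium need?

§4.1 sells secondhand or consigned goods → Operating Permit required.
§4.2 revenue $1,125,000 ≤ $1,600,000; sells firearms or ammunition → High-Revenue Registration not required.
§4.3 Operating Registration is required → Municipal License also required.
§4.4 closes 11:00 PM, after 10:00 PM → Trade License not required.
§4.5 sells secondhand or consigned goods; does not collect or haul waste → Commercial Certificate not required.
§4.6 revenue $1,125,000 ≤ $2,825,000 → Municipal Certificate not required.
§4.7 does not operate a retail storefront; sells secondhand or consigned goods → Compliance Permit not required.
§4.8 revenue $1,125,000 ≤ $1,300,000 → Operating Registration required.

Municipal License, Operating Permit, Operating Registration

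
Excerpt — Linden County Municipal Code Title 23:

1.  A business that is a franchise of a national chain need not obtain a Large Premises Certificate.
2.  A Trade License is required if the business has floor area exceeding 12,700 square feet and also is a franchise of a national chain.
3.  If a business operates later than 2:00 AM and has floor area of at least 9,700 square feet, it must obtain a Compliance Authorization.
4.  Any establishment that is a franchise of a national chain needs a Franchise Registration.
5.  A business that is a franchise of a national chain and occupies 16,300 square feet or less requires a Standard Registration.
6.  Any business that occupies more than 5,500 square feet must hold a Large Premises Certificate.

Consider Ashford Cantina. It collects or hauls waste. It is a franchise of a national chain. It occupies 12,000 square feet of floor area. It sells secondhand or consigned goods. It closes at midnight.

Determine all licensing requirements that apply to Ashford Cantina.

Franchise Registration, Standard Registration

1. is a franchise of a national chain → exempt from Large Premises Certificate.
2. floor area 12,000 square feet ≤ 12,700 square feet; is a franchise of a national chain → Trade License not required.
3. closes midnight, at/before 2:00 AM; floor area 12,000 square feet ≥ 9,700 square feet → Compliance Authorization not required.
4. is a franchise of a national chain → Franchise Registration required.
5. is a franchise of a national chain; floor area 12,000 square feet ≤ 16,300 square feet → Standard Registration required.
6. floor area 12,000 square feet > 5,500 square feet → Large Premises Certificate required.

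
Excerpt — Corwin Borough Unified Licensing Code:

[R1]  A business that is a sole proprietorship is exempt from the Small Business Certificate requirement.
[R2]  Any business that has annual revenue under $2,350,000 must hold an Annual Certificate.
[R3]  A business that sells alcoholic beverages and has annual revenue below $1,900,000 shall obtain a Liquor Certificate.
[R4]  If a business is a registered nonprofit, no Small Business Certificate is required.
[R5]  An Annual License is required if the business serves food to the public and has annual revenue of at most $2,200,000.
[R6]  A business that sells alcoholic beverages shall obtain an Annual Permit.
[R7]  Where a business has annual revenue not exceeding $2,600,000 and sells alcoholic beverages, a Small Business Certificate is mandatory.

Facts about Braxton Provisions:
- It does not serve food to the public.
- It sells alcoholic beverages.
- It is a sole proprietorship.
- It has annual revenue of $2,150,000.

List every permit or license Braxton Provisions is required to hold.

Annual Certificate, Annual Permit

[R1] is a sole proprietorship → exempt from Small Business Certificate.
[R2] revenue $2,150,000 < $2,350,000 → Annual Certificate required.
[R3] sells alcoholic beverages; revenue $2,150,000 ≥ $1,900,000 → Liquor Certificate not required.
[R4] is a sole proprietorship (not: is a registered nonprofit) → Small Business Certificate exemption does not apply.
[R5] does not serve food to the public; revenue $2,150,000 ≤ $2,200,000 → Annual License not required.
[R6] sells alcoholic beverages → Annual Permit required.
[R7] revenue $2,150,000 ≤ $2,600,000; sells alcoholic beverages → Small Business Certificate required.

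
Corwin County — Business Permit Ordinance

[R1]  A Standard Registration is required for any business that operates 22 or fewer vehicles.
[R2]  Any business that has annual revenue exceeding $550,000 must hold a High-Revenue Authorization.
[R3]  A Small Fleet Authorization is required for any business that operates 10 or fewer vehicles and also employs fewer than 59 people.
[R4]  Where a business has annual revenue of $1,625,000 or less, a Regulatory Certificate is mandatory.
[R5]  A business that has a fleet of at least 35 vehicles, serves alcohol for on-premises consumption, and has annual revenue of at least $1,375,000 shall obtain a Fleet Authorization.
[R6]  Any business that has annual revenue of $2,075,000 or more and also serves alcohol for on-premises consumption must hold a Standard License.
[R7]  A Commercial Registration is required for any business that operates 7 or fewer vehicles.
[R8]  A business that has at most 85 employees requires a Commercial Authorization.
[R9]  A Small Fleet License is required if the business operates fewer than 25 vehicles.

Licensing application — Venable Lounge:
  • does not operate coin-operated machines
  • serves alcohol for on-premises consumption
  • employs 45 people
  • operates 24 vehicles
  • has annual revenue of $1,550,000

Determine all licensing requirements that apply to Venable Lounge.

Commercial Authorization, High-Revenue Authorization, Regulatory Certificate, Small Fleet License

[R1] vehicles 24 > 22 → Standard Registration not required.
[R2] revenue $1,550,000 > $550,000 → High-Revenue Authorization required.
[R3] vehicles 24 > 10; employees 45 < 59 → Small Fleet Authorization not required.
[R4] revenue $1,550,000 ≤ $1,625,000 → Regulatory Certificate required.
[R5] vehicles 24 < 35; serves alcohol for on-premises consumption; revenue $1,550,000 ≥ $1,375,000 → Fleet Authorization not required.
[R6] revenue $1,550,000 < $2,075,000; serves alcohol for on-premises consumption → Standard License not required.
[R7] vehicles 24 > 7 → Commercial Registration not required.
[R8] employees 45 ≤ 85 → Commercial Authorization required.
[R9] vehicles 24 < 25 → Small Fleet License required.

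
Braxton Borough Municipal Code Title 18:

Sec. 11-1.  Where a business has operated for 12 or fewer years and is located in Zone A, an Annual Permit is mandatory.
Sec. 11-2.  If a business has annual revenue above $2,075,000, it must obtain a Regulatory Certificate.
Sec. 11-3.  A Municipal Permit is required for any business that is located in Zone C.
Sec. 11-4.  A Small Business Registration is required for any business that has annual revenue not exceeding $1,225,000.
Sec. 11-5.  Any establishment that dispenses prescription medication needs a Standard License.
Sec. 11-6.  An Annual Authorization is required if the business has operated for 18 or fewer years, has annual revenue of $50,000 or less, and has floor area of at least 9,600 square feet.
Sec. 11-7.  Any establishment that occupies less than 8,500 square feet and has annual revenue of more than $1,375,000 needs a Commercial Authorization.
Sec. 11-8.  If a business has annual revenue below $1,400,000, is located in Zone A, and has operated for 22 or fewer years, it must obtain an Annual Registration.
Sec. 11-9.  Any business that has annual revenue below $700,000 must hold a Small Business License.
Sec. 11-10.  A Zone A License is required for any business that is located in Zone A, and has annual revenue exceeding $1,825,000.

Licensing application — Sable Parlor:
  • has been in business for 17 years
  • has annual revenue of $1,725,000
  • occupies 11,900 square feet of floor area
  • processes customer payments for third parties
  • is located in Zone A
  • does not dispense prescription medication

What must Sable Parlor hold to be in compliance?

None

Sec. 11-1. years in business 17 > 12; is located in Zone A → Annual Permit not required.
Sec. 11-2. revenue $1,725,000 ≤ $2,075,000 → Regulatory Certificate not required.
Sec. 11-3. is located in Zone A (not: is located in Zone C) → Municipal Permit not required.
Sec. 11-4. revenue $1,725,000 > $1,225,000 → Small Business Registration not required.
Sec. 11-5. does not dispense prescription medication → Standard License not required.
Sec. 11-6. years in business 17 ≤ 18; revenue $1,725,000 > $50,000; floor area 11,900 square feet ≥ 9,600 square feet → Annual Authorization not required.
Sec. 11-7. floor area 11,900 square feet ≥ 8,500 square feet; revenue $1,725,000 > $1,375,000 → Commercial Authorization not required.
Sec. 11-8. revenue $1,725,000 ≥ $1,400,000; is located in Zone A; years in business 17 ≤ 22 → Annual Registration not required.
Sec. 11-9. revenue $1,725,000 ≥ $700,000 → Small Business License not required.
Sec. 11-10. is located in Zone A; revenue $1,725,000 ≤ $1,825,000 → Zone A License not required.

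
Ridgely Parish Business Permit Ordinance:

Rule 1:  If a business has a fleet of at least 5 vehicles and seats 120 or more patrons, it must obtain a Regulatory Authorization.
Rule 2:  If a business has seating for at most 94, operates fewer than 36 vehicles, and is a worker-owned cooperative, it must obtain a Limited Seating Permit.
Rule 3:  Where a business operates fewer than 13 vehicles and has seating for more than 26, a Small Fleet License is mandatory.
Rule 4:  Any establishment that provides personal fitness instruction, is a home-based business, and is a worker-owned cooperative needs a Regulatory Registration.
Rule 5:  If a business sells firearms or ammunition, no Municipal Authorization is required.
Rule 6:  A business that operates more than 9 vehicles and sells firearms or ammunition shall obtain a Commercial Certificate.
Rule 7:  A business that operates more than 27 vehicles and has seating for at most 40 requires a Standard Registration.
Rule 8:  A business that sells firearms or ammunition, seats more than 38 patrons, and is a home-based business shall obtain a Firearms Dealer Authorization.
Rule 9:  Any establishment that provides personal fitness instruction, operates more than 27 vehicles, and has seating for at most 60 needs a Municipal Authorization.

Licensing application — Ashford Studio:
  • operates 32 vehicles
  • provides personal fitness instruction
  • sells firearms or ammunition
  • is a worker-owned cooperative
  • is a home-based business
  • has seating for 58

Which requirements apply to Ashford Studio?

Rule 1: vehicles 32 ≥ 5; seating 58 < 120 → Regulatory Authorization not required.
Rule 2: seating 58 ≤ 94; vehicles 32 < 36; is a worker-owned cooperative → Limited Seating Permit required.
Rule 3: vehicles 32 ≥ 13; seating 58 > 26 → Small Fleet License not required.
Rule 4: provides personal fitness instruction; is a home-based business; is a worker-owned cooperative → Regulatory Registration required.
Rule 5: sells firearms or ammunition → exempt from Municipal Authorization.
Rule 6: vehicles 32 > 9; sells firearms or ammunition → Commercial Certificate required.
Rule 7: vehicles 32 > 27; seating 58 > 40 → Standard Registration not required.
Rule 8: sells firearms or ammunition; seating 58 > 38; is a home-based business → Firearms Dealer Authorization required.
Rule 9: provides personal fitness instruction; vehicles 32 > 27; seating 58 ≤ 60 → Municipal Authorization required.

Commercial Certificate, Firearms Dealer Authorization, Limited Seating Permit, Regulatory Registration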